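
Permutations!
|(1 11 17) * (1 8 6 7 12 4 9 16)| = |(1 11 17 8 6 7 12 4 9 16)| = 10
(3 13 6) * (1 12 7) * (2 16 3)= (1 12 7)(2 16 3 13 6)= [0, 12, 16, 13, 4, 5, 2, 1, 8, 9, 10, 11, 7, 6, 14, 15, 3]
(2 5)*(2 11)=(2 5 11)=[0, 1, 5, 3, 4, 11, 6, 7, 8, 9, 10, 2]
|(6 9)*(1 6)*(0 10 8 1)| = 6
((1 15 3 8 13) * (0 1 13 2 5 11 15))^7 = (0 1)(2 5 11 15 3 8)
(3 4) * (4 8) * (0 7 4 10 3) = [7, 1, 2, 8, 0, 5, 6, 4, 10, 9, 3] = (0 7 4)(3 8 10)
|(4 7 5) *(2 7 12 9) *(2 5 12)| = |(2 7 12 9 5 4)| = 6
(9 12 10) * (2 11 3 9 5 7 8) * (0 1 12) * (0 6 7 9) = [1, 12, 11, 0, 4, 9, 7, 8, 2, 6, 5, 3, 10] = (0 1 12 10 5 9 6 7 8 2 11 3)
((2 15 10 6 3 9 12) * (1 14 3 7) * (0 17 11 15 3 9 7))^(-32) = (0 10 11)(1 12 7 9 3 14 2)(6 15 17)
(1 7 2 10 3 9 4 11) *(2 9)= (1 7 9 4 11)(2 10 3)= [0, 7, 10, 2, 11, 5, 6, 9, 8, 4, 3, 1]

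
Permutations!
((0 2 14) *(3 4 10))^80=((0 2 14)(3 4 10))^80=(0 14 2)(3 10 4)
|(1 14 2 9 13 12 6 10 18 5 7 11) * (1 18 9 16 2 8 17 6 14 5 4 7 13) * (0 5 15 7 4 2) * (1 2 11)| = 12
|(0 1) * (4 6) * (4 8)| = |(0 1)(4 6 8)| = 6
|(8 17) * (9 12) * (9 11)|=6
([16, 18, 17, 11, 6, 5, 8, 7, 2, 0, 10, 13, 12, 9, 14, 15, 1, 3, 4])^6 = (0 8 9 6 13 4 11 18 3 1 17 16 2)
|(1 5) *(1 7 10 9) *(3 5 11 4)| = 8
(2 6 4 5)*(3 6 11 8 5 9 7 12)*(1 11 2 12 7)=(1 11 8 5 12 3 6 4 9)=[0, 11, 2, 6, 9, 12, 4, 7, 5, 1, 10, 8, 3]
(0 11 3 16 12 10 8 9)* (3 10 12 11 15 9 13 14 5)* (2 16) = (0 15 9)(2 16 11 10 8 13 14 5 3) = [15, 1, 16, 2, 4, 3, 6, 7, 13, 0, 8, 10, 12, 14, 5, 9, 11]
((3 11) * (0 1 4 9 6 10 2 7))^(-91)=(0 10 4 7 6 1 2 9)(3 11)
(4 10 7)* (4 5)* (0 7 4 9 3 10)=(0 7 5 9 3 10 4)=[7, 1, 2, 10, 0, 9, 6, 5, 8, 3, 4]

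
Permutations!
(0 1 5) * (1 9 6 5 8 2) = (0 9 6 5)(1 8 2) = [9, 8, 1, 3, 4, 0, 5, 7, 2, 6]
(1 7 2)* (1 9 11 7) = [0, 1, 9, 3, 4, 5, 6, 2, 8, 11, 10, 7] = (2 9 11 7)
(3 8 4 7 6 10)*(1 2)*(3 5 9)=(1 2)(3 8 4 7 6 10 5 9)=[0, 2, 1, 8, 7, 9, 10, 6, 4, 3, 5]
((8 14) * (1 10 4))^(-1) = ((1 10 4)(8 14))^(-1) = (1 4 10)(8 14)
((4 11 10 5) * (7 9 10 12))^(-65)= (4 10 7 11 5 9 12)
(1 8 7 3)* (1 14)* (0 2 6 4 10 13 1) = (0 2 6 4 10 13 1 8 7 3 14) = [2, 8, 6, 14, 10, 5, 4, 3, 7, 9, 13, 11, 12, 1, 0]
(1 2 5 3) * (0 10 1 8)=[10, 2, 5, 8, 4, 3, 6, 7, 0, 9, 1]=(0 10 1 2 5 3 8)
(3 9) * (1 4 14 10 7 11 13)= (1 4 14 10 7 11 13)(3 9)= [0, 4, 2, 9, 14, 5, 6, 11, 8, 3, 7, 13, 12, 1, 10]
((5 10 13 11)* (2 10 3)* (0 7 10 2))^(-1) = (0 3 5 11 13 10 7)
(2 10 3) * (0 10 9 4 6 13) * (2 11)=(0 10 3 11 2 9 4 6 13)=[10, 1, 9, 11, 6, 5, 13, 7, 8, 4, 3, 2, 12, 0]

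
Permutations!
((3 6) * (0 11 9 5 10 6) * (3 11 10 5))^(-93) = ((0 10 6 11 9 3))^(-93) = (0 11)(3 6)(9 10)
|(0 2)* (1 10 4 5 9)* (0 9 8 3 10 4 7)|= 10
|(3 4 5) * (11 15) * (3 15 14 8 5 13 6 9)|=|(3 4 13 6 9)(5 15 11 14 8)|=5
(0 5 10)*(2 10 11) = (0 5 11 2 10) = [5, 1, 10, 3, 4, 11, 6, 7, 8, 9, 0, 2]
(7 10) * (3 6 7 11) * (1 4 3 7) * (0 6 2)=(0 6 1 4 3 2)(7 10 11)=[6, 4, 0, 2, 3, 5, 1, 10, 8, 9, 11, 7]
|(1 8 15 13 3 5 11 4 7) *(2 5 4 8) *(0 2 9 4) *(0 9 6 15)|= |(0 2 5 11 8)(1 6 15 13 3 9 4 7)|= 40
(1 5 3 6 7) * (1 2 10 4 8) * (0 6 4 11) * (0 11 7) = (11)(0 6)(1 5 3 4 8)(2 10 7) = [6, 5, 10, 4, 8, 3, 0, 2, 1, 9, 7, 11]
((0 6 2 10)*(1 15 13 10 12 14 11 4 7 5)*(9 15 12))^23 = ((0 6 2 9 15 13 10)(1 12 14 11 4 7 5))^23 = (0 2 15 10 6 9 13)(1 14 4 5 12 11 7)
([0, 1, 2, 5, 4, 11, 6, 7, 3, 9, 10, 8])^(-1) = (3 8 11 5)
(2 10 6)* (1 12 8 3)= (1 12 8 3)(2 10 6)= [0, 12, 10, 1, 4, 5, 2, 7, 3, 9, 6, 11, 8]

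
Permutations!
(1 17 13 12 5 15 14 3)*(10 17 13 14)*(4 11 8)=(1 13 12 5 15 10 17 14 3)(4 11 8)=[0, 13, 2, 1, 11, 15, 6, 7, 4, 9, 17, 8, 5, 12, 3, 10, 16, 14]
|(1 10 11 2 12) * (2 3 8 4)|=|(1 10 11 3 8 4 2 12)|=8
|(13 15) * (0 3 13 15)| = 3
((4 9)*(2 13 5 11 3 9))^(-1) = ((2 13 5 11 3 9 4))^(-1) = (2 4 9 3 11 5 13)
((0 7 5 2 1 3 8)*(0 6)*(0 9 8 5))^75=(9)(0 7)(1 2 5 3)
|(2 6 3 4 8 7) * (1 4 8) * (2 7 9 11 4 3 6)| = 6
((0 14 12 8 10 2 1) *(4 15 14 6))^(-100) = (15)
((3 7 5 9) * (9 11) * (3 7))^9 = ((5 11 9 7))^9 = (5 11 9 7)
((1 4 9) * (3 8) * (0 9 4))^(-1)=((0 9 1)(3 8))^(-1)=(0 1 9)(3 8)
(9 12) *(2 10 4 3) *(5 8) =(2 10 4 3)(5 8)(9 12) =[0, 1, 10, 2, 3, 8, 6, 7, 5, 12, 4, 11, 9]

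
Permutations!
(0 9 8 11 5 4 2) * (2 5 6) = [9, 1, 0, 3, 5, 4, 2, 7, 11, 8, 10, 6] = (0 9 8 11 6 2)(4 5)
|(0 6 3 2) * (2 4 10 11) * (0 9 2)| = |(0 6 3 4 10 11)(2 9)| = 6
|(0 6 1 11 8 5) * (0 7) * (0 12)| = |(0 6 1 11 8 5 7 12)| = 8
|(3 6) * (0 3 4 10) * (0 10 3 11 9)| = 3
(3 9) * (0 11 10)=[11, 1, 2, 9, 4, 5, 6, 7, 8, 3, 0, 10]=(0 11 10)(3 9)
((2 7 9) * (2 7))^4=((7 9))^4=(9)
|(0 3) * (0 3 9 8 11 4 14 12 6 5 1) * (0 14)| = |(0 9 8 11 4)(1 14 12 6 5)| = 5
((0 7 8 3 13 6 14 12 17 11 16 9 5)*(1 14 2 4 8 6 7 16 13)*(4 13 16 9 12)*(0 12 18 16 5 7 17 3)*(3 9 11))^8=(18)(0 13 11 17 5 3 12 1 9 14 7 4 6 8 2)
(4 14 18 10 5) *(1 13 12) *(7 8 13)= (1 7 8 13 12)(4 14 18 10 5)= [0, 7, 2, 3, 14, 4, 6, 8, 13, 9, 5, 11, 1, 12, 18, 15, 16, 17, 10]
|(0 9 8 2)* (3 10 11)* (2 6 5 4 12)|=24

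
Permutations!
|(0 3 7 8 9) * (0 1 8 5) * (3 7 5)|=12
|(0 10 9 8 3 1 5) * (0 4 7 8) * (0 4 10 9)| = |(0 9 4 7 8 3 1 5 10)| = 9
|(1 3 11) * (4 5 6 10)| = |(1 3 11)(4 5 6 10)| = 12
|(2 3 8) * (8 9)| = 4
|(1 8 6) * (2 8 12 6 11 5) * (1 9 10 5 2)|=|(1 12 6 9 10 5)(2 8 11)|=6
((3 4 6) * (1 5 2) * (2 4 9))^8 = (1 5 4 6 3 9 2)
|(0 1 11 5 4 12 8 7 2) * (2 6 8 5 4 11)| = |(0 1 2)(4 12 5 11)(6 8 7)| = 12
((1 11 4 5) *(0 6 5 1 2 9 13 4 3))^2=(0 5 9 4 11)(1 3 6 2 13)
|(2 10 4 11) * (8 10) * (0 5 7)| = 15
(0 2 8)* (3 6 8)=(0 2 3 6 8)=[2, 1, 3, 6, 4, 5, 8, 7, 0]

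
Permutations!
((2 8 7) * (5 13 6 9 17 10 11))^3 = (5 9 11 6 10 13 17)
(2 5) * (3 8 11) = [0, 1, 5, 8, 4, 2, 6, 7, 11, 9, 10, 3] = (2 5)(3 8 11)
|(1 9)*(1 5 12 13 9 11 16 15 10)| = |(1 11 16 15 10)(5 12 13 9)| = 20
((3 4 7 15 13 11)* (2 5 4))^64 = ((2 5 4 7 15 13 11 3))^64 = (15)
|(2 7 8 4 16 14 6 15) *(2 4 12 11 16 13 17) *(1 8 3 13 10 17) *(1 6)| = 18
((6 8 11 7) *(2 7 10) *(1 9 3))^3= (2 8)(6 10)(7 11)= ((1 9 3)(2 7 6 8 11 10))^3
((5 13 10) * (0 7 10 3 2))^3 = (0 5 2 10 3 7 13)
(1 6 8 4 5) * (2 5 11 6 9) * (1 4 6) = (1 9 2 5 4 11)(6 8) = [0, 9, 5, 3, 11, 4, 8, 7, 6, 2, 10, 1]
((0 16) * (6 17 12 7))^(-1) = ((0 16)(6 17 12 7))^(-1) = (0 16)(6 7 12 17)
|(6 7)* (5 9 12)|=|(5 9 12)(6 7)|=6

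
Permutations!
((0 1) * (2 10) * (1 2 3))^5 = (10)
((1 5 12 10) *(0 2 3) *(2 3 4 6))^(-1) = ((0 3)(1 5 12 10)(2 4 6))^(-1) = (0 3)(1 10 12 5)(2 6 4)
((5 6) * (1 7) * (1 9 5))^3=((1 7 9 5 6))^3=(1 5 7 6 9)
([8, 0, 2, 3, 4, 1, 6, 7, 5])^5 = (0 8 5 1)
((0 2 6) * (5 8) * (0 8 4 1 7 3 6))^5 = (0 2)(1 5 6 7 4 8 3)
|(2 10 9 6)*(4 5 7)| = 12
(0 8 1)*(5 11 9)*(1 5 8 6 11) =(0 6 11 9 8 5 1) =[6, 0, 2, 3, 4, 1, 11, 7, 5, 8, 10, 9]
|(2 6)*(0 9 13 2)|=|(0 9 13 2 6)|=5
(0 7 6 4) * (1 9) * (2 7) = (0 2 7 6 4)(1 9) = [2, 9, 7, 3, 0, 5, 4, 6, 8, 1]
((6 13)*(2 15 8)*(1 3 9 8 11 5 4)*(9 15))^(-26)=(1 5 15)(2 9 8)(3 4 11)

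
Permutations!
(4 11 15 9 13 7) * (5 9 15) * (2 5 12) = (15)(2 5 9 13 7 4 11 12) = [0, 1, 5, 3, 11, 9, 6, 4, 8, 13, 10, 12, 2, 7, 14, 15]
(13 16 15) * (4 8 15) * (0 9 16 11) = (0 9 16 4 8 15 13 11) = [9, 1, 2, 3, 8, 5, 6, 7, 15, 16, 10, 0, 12, 11, 14, 13, 4]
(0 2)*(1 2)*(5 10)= (0 1 2)(5 10)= [1, 2, 0, 3, 4, 10, 6, 7, 8, 9, 5]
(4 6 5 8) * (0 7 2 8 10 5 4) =(0 7 2 8)(4 6)(5 10) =[7, 1, 8, 3, 6, 10, 4, 2, 0, 9, 5]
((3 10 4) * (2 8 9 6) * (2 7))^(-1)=(2 7 6 9 8)(3 4 10)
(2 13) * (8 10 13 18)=(2 18 8 10 13)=[0, 1, 18, 3, 4, 5, 6, 7, 10, 9, 13, 11, 12, 2, 14, 15, 16, 17, 8]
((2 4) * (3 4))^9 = (4)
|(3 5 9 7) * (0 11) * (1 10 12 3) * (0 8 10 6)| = 11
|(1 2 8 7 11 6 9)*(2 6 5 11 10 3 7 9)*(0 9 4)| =42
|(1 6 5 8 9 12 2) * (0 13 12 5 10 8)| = |(0 13 12 2 1 6 10 8 9 5)| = 10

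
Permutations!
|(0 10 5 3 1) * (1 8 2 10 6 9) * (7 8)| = |(0 6 9 1)(2 10 5 3 7 8)| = 12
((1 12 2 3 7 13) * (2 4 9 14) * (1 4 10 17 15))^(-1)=((1 12 10 17 15)(2 3 7 13 4 9 14))^(-1)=(1 15 17 10 12)(2 14 9 4 13 7 3)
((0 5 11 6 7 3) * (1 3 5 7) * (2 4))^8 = (0 7 5 11 6 1 3)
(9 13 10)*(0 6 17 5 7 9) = [6, 1, 2, 3, 4, 7, 17, 9, 8, 13, 0, 11, 12, 10, 14, 15, 16, 5] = (0 6 17 5 7 9 13 10)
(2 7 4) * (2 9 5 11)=(2 7 4 9 5 11)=[0, 1, 7, 3, 9, 11, 6, 4, 8, 5, 10, 2]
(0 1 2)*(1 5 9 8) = (0 5 9 8 1 2) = [5, 2, 0, 3, 4, 9, 6, 7, 1, 8]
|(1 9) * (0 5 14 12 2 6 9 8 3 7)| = |(0 5 14 12 2 6 9 1 8 3 7)| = 11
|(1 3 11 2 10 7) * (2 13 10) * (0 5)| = |(0 5)(1 3 11 13 10 7)| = 6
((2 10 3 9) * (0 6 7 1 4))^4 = ((0 6 7 1 4)(2 10 3 9))^4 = (10)(0 4 1 7 6)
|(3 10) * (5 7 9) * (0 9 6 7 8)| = 4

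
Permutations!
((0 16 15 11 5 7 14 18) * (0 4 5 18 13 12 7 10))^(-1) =((0 16 15 11 18 4 5 10)(7 14 13 12))^(-1) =(0 10 5 4 18 11 15 16)(7 12 13 14)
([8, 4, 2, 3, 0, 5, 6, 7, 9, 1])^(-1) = [4, 9, 2, 3, 1, 5, 6, 7, 0, 8]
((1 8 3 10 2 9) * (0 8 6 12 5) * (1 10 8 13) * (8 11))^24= ((0 13 1 6 12 5)(2 9 10)(3 11 8))^24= (13)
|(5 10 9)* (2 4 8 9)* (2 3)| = 7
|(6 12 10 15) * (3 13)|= 4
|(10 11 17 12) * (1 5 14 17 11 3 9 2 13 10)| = 5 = |(1 5 14 17 12)(2 13 10 3 9)|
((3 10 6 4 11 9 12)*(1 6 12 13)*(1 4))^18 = (4 9)(11 13)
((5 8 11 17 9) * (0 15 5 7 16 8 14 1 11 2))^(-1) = (0 2 8 16 7 9 17 11 1 14 5 15)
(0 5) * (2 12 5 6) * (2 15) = [6, 1, 12, 3, 4, 0, 15, 7, 8, 9, 10, 11, 5, 13, 14, 2] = (0 6 15 2 12 5)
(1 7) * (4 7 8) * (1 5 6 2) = [0, 8, 1, 3, 7, 6, 2, 5, 4] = (1 8 4 7 5 6 2)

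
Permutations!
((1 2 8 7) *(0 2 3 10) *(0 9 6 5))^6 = (0 10 8 6 1)(2 9 7 5 3)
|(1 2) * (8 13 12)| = |(1 2)(8 13 12)| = 6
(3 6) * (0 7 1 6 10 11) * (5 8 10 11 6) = (0 7 1 5 8 10 6 3 11) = [7, 5, 2, 11, 4, 8, 3, 1, 10, 9, 6, 0]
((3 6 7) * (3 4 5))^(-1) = ((3 6 7 4 5))^(-1) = (3 5 4 7 6)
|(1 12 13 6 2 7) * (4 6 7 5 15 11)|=12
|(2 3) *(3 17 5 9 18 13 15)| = |(2 17 5 9 18 13 15 3)| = 8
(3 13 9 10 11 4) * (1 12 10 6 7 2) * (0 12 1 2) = (0 12 10 11 4 3 13 9 6 7) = [12, 1, 2, 13, 3, 5, 7, 0, 8, 6, 11, 4, 10, 9]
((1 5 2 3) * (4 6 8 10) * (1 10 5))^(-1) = (2 5 8 6 4 10 3)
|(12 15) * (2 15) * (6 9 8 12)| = |(2 15 6 9 8 12)| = 6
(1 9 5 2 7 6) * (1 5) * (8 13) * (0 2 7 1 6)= (0 2 1 9 6 5 7)(8 13)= [2, 9, 1, 3, 4, 7, 5, 0, 13, 6, 10, 11, 12, 8]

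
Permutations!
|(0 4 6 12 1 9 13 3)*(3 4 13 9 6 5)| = |(0 13 4 5 3)(1 6 12)| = 15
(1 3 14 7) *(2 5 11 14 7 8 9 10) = (1 3 7)(2 5 11 14 8 9 10) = [0, 3, 5, 7, 4, 11, 6, 1, 9, 10, 2, 14, 12, 13, 8]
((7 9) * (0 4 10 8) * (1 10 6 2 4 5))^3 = ((0 5 1 10 8)(2 4 6)(7 9))^3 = (0 10 5 8 1)(7 9)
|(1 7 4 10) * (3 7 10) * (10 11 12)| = |(1 11 12 10)(3 7 4)| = 12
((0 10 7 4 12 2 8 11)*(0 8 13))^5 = ((0 10 7 4 12 2 13)(8 11))^5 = (0 2 4 10 13 12 7)(8 11)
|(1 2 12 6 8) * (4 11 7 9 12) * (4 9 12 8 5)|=12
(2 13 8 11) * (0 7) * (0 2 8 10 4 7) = (2 13 10 4 7)(8 11) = [0, 1, 13, 3, 7, 5, 6, 2, 11, 9, 4, 8, 12, 10]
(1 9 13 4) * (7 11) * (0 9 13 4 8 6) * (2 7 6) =[9, 13, 7, 3, 1, 5, 0, 11, 2, 4, 10, 6, 12, 8] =(0 9 4 1 13 8 2 7 11 6)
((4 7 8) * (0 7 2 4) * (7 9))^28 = ((0 9 7 8)(2 4))^28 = (9)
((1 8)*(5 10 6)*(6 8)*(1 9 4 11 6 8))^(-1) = (1 10 5 6 11 4 9 8)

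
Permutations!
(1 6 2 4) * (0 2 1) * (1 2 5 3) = (0 5 3 1 6 2 4) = [5, 6, 4, 1, 0, 3, 2]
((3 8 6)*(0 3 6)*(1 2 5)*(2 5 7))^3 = (8)(1 5)(2 7)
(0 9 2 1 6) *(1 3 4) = [9, 6, 3, 4, 1, 5, 0, 7, 8, 2] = (0 9 2 3 4 1 6)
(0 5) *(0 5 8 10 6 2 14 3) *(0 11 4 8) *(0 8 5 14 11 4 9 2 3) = [8, 1, 11, 4, 5, 14, 3, 7, 10, 2, 6, 9, 12, 13, 0] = (0 8 10 6 3 4 5 14)(2 11 9)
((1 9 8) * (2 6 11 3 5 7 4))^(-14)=(11)(1 9 8)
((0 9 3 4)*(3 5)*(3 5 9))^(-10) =(9)(0 4 3)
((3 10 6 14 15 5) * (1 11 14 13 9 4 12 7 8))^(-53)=((1 11 14 15 5 3 10 6 13 9 4 12 7 8))^(-53)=(1 15 10 9 7 11 5 6 4 8 14 3 13 12)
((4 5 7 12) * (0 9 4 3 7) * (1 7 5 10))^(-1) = ((0 9 4 10 1 7 12 3 5))^(-1) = (0 5 3 12 7 1 10 4 9)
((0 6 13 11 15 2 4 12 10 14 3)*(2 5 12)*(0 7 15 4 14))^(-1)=(0 10 12 5 15 7 3 14 2 4 11 13 6)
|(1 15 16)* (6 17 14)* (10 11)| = 6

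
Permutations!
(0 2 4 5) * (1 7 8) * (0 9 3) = (0 2 4 5 9 3)(1 7 8) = [2, 7, 4, 0, 5, 9, 6, 8, 1, 3]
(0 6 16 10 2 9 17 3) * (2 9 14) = (0 6 16 10 9 17 3)(2 14) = [6, 1, 14, 0, 4, 5, 16, 7, 8, 17, 9, 11, 12, 13, 2, 15, 10, 3]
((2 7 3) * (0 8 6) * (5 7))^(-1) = (0 6 8)(2 3 7 5)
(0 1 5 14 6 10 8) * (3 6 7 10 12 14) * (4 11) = (0 1 5 3 6 12 14 7 10 8)(4 11) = [1, 5, 2, 6, 11, 3, 12, 10, 0, 9, 8, 4, 14, 13, 7]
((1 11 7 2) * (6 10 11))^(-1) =((1 6 10 11 7 2))^(-1) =(1 2 7 11 10 6)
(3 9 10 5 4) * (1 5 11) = (1 5 4 3 9 10 11) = [0, 5, 2, 9, 3, 4, 6, 7, 8, 10, 11, 1]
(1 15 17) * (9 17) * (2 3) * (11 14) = [0, 15, 3, 2, 4, 5, 6, 7, 8, 17, 10, 14, 12, 13, 11, 9, 16, 1] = (1 15 9 17)(2 3)(11 14)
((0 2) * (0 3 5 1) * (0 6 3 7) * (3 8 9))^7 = ((0 2 7)(1 6 8 9 3 5))^7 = (0 2 7)(1 6 8 9 3 5)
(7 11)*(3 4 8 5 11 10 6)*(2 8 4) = (2 8 5 11 7 10 6 3) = [0, 1, 8, 2, 4, 11, 3, 10, 5, 9, 6, 7]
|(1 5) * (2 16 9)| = 6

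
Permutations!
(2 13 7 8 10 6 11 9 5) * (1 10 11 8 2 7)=(1 10 6 8 11 9 5 7 2 13)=[0, 10, 13, 3, 4, 7, 8, 2, 11, 5, 6, 9, 12, 1]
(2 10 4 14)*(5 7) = (2 10 4 14)(5 7) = [0, 1, 10, 3, 14, 7, 6, 5, 8, 9, 4, 11, 12, 13, 2]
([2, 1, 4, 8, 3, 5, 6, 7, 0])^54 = [8, 1, 0, 4, 2, 5, 6, 7, 3]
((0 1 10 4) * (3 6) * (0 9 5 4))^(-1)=((0 1 10)(3 6)(4 9 5))^(-1)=(0 10 1)(3 6)(4 5 9)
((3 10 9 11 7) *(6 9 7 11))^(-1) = ((11)(3 10 7)(6 9))^(-1) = (11)(3 7 10)(6 9)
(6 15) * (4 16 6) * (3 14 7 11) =(3 14 7 11)(4 16 6 15) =[0, 1, 2, 14, 16, 5, 15, 11, 8, 9, 10, 3, 12, 13, 7, 4, 6]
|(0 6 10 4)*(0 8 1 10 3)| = 12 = |(0 6 3)(1 10 4 8)|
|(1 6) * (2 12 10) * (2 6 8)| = 6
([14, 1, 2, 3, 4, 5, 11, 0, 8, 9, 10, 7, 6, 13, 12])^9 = (0 6)(7 12)(11 14)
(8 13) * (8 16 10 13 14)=(8 14)(10 13 16)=[0, 1, 2, 3, 4, 5, 6, 7, 14, 9, 13, 11, 12, 16, 8, 15, 10]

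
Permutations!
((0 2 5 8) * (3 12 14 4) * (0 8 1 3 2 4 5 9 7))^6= (0 4 2 9 7)(1 3 12 14 5)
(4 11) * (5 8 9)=(4 11)(5 8 9)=[0, 1, 2, 3, 11, 8, 6, 7, 9, 5, 10, 4]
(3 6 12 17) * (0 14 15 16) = (0 14 15 16)(3 6 12 17) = [14, 1, 2, 6, 4, 5, 12, 7, 8, 9, 10, 11, 17, 13, 15, 16, 0, 3]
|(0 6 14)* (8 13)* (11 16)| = |(0 6 14)(8 13)(11 16)| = 6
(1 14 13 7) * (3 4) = (1 14 13 7)(3 4) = [0, 14, 2, 4, 3, 5, 6, 1, 8, 9, 10, 11, 12, 7, 13]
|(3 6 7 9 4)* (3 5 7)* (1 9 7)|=4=|(1 9 4 5)(3 6)|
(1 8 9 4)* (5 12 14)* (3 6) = (1 8 9 4)(3 6)(5 12 14) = [0, 8, 2, 6, 1, 12, 3, 7, 9, 4, 10, 11, 14, 13, 5]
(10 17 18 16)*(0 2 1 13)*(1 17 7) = (0 2 17 18 16 10 7 1 13) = [2, 13, 17, 3, 4, 5, 6, 1, 8, 9, 7, 11, 12, 0, 14, 15, 10, 18, 16]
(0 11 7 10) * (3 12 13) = (0 11 7 10)(3 12 13) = [11, 1, 2, 12, 4, 5, 6, 10, 8, 9, 0, 7, 13, 3]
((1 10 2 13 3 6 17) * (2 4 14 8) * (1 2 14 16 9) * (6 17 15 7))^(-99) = ((1 10 4 16 9)(2 13 3 17)(6 15 7)(8 14))^(-99) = (1 10 4 16 9)(2 13 3 17)(8 14)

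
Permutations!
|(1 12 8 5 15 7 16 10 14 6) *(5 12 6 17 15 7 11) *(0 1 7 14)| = 30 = |(0 1 6 7 16 10)(5 14 17 15 11)(8 12)|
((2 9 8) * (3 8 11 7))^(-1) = (2 8 3 7 11 9)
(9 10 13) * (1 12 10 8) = [0, 12, 2, 3, 4, 5, 6, 7, 1, 8, 13, 11, 10, 9] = (1 12 10 13 9 8)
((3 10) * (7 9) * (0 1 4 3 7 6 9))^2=(0 4 10)(1 3 7)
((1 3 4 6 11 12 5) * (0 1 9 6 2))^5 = ((0 1 3 4 2)(5 9 6 11 12))^5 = (12)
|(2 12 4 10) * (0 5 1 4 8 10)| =|(0 5 1 4)(2 12 8 10)| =4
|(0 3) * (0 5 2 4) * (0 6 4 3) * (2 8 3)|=|(3 5 8)(4 6)|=6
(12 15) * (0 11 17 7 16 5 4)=[11, 1, 2, 3, 0, 4, 6, 16, 8, 9, 10, 17, 15, 13, 14, 12, 5, 7]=(0 11 17 7 16 5 4)(12 15)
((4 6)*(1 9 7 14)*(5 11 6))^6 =(1 7)(4 11)(5 6)(9 14)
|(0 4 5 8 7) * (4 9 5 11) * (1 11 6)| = 20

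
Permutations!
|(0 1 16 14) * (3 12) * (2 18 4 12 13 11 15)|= 8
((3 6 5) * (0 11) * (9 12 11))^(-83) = (0 9 12 11)(3 6 5)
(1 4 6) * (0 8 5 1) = [8, 4, 2, 3, 6, 1, 0, 7, 5] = (0 8 5 1 4 6)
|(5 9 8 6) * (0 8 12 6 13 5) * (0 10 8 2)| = |(0 2)(5 9 12 6 10 8 13)| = 14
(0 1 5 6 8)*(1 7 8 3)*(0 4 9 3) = [7, 5, 2, 1, 9, 6, 0, 8, 4, 3] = (0 7 8 4 9 3 1 5 6)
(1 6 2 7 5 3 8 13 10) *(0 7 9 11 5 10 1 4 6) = (0 7 10 4 6 2 9 11 5 3 8 13 1) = [7, 0, 9, 8, 6, 3, 2, 10, 13, 11, 4, 5, 12, 1]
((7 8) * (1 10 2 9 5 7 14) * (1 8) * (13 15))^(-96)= (15)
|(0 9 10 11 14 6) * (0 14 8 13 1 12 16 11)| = |(0 9 10)(1 12 16 11 8 13)(6 14)| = 6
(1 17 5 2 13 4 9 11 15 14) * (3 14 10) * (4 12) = (1 17 5 2 13 12 4 9 11 15 10 3 14) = [0, 17, 13, 14, 9, 2, 6, 7, 8, 11, 3, 15, 4, 12, 1, 10, 16, 5]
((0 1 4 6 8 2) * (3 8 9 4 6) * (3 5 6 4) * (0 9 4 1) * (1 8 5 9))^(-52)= ((1 8 2)(3 5 6 4 9))^(-52)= (1 2 8)(3 4 5 9 6)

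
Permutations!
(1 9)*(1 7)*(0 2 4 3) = (0 2 4 3)(1 9 7) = [2, 9, 4, 0, 3, 5, 6, 1, 8, 7]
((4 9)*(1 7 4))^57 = (1 7 4 9)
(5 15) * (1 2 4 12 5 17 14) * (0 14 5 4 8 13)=(0 14 1 2 8 13)(4 12)(5 15 17)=[14, 2, 8, 3, 12, 15, 6, 7, 13, 9, 10, 11, 4, 0, 1, 17, 16, 5]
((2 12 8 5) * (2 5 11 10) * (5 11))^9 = ((2 12 8 5 11 10))^9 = (2 5)(8 10)(11 12)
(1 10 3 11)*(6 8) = (1 10 3 11)(6 8) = [0, 10, 2, 11, 4, 5, 8, 7, 6, 9, 3, 1]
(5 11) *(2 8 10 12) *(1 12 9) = (1 12 2 8 10 9)(5 11) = [0, 12, 8, 3, 4, 11, 6, 7, 10, 1, 9, 5, 2]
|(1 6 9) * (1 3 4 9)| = 6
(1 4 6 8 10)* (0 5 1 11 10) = (0 5 1 4 6 8)(10 11) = [5, 4, 2, 3, 6, 1, 8, 7, 0, 9, 11, 10]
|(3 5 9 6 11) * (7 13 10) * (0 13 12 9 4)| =11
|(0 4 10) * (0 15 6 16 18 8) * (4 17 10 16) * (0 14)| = |(0 17 10 15 6 4 16 18 8 14)| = 10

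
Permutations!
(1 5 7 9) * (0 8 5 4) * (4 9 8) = (0 4)(1 9)(5 7 8) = [4, 9, 2, 3, 0, 7, 6, 8, 5, 1]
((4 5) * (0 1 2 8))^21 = (0 1 2 8)(4 5)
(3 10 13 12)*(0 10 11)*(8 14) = (0 10 13 12 3 11)(8 14) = [10, 1, 2, 11, 4, 5, 6, 7, 14, 9, 13, 0, 3, 12, 8]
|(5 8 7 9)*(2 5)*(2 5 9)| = |(2 9 5 8 7)| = 5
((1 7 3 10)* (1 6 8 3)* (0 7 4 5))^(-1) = (0 5 4 1 7)(3 8 6 10)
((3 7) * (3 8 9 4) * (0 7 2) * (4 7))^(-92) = (7 8 9)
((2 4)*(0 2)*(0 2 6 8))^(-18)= (8)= ((0 6 8)(2 4))^(-18)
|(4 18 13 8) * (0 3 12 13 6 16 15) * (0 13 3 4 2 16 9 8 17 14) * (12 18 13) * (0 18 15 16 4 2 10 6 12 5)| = |(0 2 4 13 17 14 18 12 3 15 5)(6 9 8 10)| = 44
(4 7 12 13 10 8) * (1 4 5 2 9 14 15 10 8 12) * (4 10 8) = [0, 10, 9, 3, 7, 2, 6, 1, 5, 14, 12, 11, 13, 4, 15, 8] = (1 10 12 13 4 7)(2 9 14 15 8 5)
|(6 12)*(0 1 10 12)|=5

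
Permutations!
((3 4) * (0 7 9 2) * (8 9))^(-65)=(9)(3 4)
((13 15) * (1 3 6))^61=((1 3 6)(13 15))^61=(1 3 6)(13 15)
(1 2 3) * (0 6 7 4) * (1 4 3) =(0 6 7 3 4)(1 2) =[6, 2, 1, 4, 0, 5, 7, 3]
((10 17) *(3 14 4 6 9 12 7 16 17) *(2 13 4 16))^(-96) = (2 4 9 7 13 6 12)(3 10 17 16 14)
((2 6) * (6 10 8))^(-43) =(2 10 8 6)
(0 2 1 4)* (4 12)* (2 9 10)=(0 9 10 2 1 12 4)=[9, 12, 1, 3, 0, 5, 6, 7, 8, 10, 2, 11, 4]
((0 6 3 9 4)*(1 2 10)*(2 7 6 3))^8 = ((0 3 9 4)(1 7 6 2 10))^8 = (1 2 7 10 6)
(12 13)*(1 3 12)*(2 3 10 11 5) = (1 10 11 5 2 3 12 13) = [0, 10, 3, 12, 4, 2, 6, 7, 8, 9, 11, 5, 13, 1]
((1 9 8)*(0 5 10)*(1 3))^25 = (0 5 10)(1 9 8 3) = ((0 5 10)(1 9 8 3))^25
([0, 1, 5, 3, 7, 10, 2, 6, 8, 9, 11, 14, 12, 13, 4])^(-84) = (2 14)(4 5)(6 11)(7 10)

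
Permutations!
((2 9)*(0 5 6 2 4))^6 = ((0 5 6 2 9 4))^6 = (9)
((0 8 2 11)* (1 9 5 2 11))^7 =((0 8 11)(1 9 5 2))^7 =(0 8 11)(1 2 5 9)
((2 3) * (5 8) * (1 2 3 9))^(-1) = ((1 2 9)(5 8))^(-1) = (1 9 2)(5 8)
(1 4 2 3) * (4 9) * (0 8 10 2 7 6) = [8, 9, 3, 1, 7, 5, 0, 6, 10, 4, 2] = (0 8 10 2 3 1 9 4 7 6)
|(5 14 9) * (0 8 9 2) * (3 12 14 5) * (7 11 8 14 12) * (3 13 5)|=21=|(0 14 2)(3 7 11 8 9 13 5)|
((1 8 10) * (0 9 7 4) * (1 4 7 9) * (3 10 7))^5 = ((0 1 8 7 3 10 4))^5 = (0 10 7 1 4 3 8)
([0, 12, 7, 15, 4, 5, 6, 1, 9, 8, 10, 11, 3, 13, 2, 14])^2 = (1 3 14 7 12 15 2)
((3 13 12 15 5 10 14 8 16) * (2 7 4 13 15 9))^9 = (2 13)(3 5 14 16 15 10 8)(4 9)(7 12) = ((2 7 4 13 12 9)(3 15 5 10 14 8 16))^9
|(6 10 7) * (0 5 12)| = 3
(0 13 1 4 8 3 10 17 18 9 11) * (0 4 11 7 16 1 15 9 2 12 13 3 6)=(0 3 10 17 18 2 12 13 15 9 7 16 1 11 4 8 6)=[3, 11, 12, 10, 8, 5, 0, 16, 6, 7, 17, 4, 13, 15, 14, 9, 1, 18, 2]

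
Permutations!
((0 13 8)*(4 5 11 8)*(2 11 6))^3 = (0 5 11 13 6 8 4 2)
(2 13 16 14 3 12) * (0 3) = [3, 1, 13, 12, 4, 5, 6, 7, 8, 9, 10, 11, 2, 16, 0, 15, 14] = (0 3 12 2 13 16 14)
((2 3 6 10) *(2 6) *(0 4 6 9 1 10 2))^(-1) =(0 3 2 6 4)(1 9 10)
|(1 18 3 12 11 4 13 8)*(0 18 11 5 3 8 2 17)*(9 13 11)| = |(0 18 8 1 9 13 2 17)(3 12 5)(4 11)| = 24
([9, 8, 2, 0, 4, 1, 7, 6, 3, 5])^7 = [9, 8, 2, 0, 4, 1, 7, 6, 3, 5]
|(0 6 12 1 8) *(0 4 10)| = 7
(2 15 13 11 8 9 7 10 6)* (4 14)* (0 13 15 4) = [13, 1, 4, 3, 14, 5, 2, 10, 9, 7, 6, 8, 12, 11, 0, 15] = (15)(0 13 11 8 9 7 10 6 2 4 14)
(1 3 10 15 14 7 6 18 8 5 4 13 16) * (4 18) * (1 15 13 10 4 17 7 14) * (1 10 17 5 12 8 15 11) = (1 3 4 17 7 6 5 18 15 10 13 16 11)(8 12) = [0, 3, 2, 4, 17, 18, 5, 6, 12, 9, 13, 1, 8, 16, 14, 10, 11, 7, 15]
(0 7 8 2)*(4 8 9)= (0 7 9 4 8 2)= [7, 1, 0, 3, 8, 5, 6, 9, 2, 4]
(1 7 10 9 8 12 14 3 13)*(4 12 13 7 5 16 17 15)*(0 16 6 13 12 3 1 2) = (0 16 17 15 4 3 7 10 9 8 12 14 1 5 6 13 2) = [16, 5, 0, 7, 3, 6, 13, 10, 12, 8, 9, 11, 14, 2, 1, 4, 17, 15]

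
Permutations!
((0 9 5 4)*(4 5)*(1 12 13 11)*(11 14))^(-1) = ((0 9 4)(1 12 13 14 11))^(-1) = (0 4 9)(1 11 14 13 12)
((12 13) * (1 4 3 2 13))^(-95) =(1 4 3 2 13 12)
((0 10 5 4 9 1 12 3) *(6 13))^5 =((0 10 5 4 9 1 12 3)(6 13))^5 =(0 1 5 3 9 10 12 4)(6 13)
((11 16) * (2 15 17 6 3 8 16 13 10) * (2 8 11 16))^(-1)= (2 8 10 13 11 3 6 17 15)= ((2 15 17 6 3 11 13 10 8))^(-1)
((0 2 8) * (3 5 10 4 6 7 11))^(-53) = ((0 2 8)(3 5 10 4 6 7 11))^(-53) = (0 2 8)(3 4 11 10 7 5 6)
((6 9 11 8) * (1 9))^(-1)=(1 6 8 11 9)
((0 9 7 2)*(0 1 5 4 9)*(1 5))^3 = (2 9 5 7 4)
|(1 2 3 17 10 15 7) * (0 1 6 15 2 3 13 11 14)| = |(0 1 3 17 10 2 13 11 14)(6 15 7)| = 9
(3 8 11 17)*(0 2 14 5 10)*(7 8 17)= [2, 1, 14, 17, 4, 10, 6, 8, 11, 9, 0, 7, 12, 13, 5, 15, 16, 3]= (0 2 14 5 10)(3 17)(7 8 11)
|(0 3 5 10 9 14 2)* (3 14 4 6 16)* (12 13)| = |(0 14 2)(3 5 10 9 4 6 16)(12 13)| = 42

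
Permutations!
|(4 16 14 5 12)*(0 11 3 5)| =8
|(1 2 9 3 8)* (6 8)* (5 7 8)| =8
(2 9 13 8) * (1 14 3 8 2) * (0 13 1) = [13, 14, 9, 8, 4, 5, 6, 7, 0, 1, 10, 11, 12, 2, 3] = (0 13 2 9 1 14 3 8)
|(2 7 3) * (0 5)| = |(0 5)(2 7 3)| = 6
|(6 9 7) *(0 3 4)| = 3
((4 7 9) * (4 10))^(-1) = ((4 7 9 10))^(-1) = (4 10 9 7)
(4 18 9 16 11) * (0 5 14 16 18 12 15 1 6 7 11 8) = [5, 6, 2, 3, 12, 14, 7, 11, 0, 18, 10, 4, 15, 13, 16, 1, 8, 17, 9] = (0 5 14 16 8)(1 6 7 11 4 12 15)(9 18)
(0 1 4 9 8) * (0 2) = (0 1 4 9 8 2) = [1, 4, 0, 3, 9, 5, 6, 7, 2, 8]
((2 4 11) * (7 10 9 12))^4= (12)(2 4 11)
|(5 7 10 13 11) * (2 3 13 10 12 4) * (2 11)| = |(2 3 13)(4 11 5 7 12)| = 15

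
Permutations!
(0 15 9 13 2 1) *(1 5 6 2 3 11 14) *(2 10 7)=(0 15 9 13 3 11 14 1)(2 5 6 10 7)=[15, 0, 5, 11, 4, 6, 10, 2, 8, 13, 7, 14, 12, 3, 1, 9]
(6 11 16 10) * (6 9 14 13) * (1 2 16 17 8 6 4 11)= (1 2 16 10 9 14 13 4 11 17 8 6)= [0, 2, 16, 3, 11, 5, 1, 7, 6, 14, 9, 17, 12, 4, 13, 15, 10, 8]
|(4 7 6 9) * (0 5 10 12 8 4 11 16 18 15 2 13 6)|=|(0 5 10 12 8 4 7)(2 13 6 9 11 16 18 15)|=56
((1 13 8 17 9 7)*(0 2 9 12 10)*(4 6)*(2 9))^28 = (0 9 7 1 13 8 17 12 10)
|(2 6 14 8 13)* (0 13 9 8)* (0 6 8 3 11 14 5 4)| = 11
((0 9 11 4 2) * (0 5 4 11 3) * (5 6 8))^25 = (11)(0 9 3)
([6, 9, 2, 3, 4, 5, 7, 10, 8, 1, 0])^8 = (10)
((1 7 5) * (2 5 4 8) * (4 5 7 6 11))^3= (1 4 7 6 8 5 11 2)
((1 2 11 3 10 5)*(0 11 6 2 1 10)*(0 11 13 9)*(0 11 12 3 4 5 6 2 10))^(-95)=((0 13 9 11 4 5)(3 12)(6 10))^(-95)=(0 13 9 11 4 5)(3 12)(6 10)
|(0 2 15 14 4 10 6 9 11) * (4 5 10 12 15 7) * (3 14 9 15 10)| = 30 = |(0 2 7 4 12 10 6 15 9 11)(3 14 5)|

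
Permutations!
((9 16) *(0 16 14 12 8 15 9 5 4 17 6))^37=((0 16 5 4 17 6)(8 15 9 14 12))^37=(0 16 5 4 17 6)(8 9 12 15 14)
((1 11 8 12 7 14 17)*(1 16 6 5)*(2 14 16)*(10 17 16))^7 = ((1 11 8 12 7 10 17 2 14 16 6 5))^7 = (1 2 8 16 7 5 17 11 14 12 6 10)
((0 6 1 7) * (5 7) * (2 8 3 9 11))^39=(0 7 5 1 6)(2 11 9 3 8)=((0 6 1 5 7)(2 8 3 9 11))^39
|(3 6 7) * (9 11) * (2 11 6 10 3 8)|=|(2 11 9 6 7 8)(3 10)|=6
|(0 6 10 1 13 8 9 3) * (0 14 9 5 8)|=|(0 6 10 1 13)(3 14 9)(5 8)|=30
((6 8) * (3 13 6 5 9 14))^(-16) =(3 9 8 13 14 5 6)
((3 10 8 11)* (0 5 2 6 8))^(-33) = (0 10 3 11 8 6 2 5)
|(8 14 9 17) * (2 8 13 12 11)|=|(2 8 14 9 17 13 12 11)|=8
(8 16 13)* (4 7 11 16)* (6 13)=(4 7 11 16 6 13 8)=[0, 1, 2, 3, 7, 5, 13, 11, 4, 9, 10, 16, 12, 8, 14, 15, 6]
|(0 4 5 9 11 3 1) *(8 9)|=8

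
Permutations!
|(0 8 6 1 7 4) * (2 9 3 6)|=9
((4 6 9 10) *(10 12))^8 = (4 12 6 10 9)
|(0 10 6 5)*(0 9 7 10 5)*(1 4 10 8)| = 9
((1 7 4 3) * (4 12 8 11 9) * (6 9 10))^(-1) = (1 3 4 9 6 10 11 8 12 7)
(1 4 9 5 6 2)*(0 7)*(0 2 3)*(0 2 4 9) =[7, 9, 1, 2, 0, 6, 3, 4, 8, 5] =(0 7 4)(1 9 5 6 3 2)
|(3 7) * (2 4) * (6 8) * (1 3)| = |(1 3 7)(2 4)(6 8)| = 6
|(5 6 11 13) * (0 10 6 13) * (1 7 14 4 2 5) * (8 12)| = |(0 10 6 11)(1 7 14 4 2 5 13)(8 12)| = 28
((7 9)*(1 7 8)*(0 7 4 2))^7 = (9)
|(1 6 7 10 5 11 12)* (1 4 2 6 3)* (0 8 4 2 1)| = 35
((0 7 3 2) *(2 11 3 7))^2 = (11)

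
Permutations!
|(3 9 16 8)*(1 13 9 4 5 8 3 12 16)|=6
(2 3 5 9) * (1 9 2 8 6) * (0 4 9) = (0 4 9 8 6 1)(2 3 5) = [4, 0, 3, 5, 9, 2, 1, 7, 6, 8]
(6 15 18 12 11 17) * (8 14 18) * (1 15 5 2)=[0, 15, 1, 3, 4, 2, 5, 7, 14, 9, 10, 17, 11, 13, 18, 8, 16, 6, 12]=(1 15 8 14 18 12 11 17 6 5 2)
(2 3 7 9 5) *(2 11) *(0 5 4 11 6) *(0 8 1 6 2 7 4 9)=(0 5 2 3 4 11 7)(1 6 8)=[5, 6, 3, 4, 11, 2, 8, 0, 1, 9, 10, 7]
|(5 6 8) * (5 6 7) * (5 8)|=4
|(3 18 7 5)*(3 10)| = |(3 18 7 5 10)| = 5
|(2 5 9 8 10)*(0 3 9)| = 7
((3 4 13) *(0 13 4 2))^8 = (13) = ((0 13 3 2))^8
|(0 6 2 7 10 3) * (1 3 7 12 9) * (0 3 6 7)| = |(0 7 10)(1 6 2 12 9)| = 15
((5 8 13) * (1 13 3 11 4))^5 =(1 11 8 13 4 3 5) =((1 13 5 8 3 11 4))^5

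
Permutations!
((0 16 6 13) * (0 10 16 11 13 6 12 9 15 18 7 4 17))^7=((0 11 13 10 16 12 9 15 18 7 4 17))^7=(0 15 13 7 16 17 9 11 18 10 4 12)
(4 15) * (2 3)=(2 3)(4 15)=[0, 1, 3, 2, 15, 5, 6, 7, 8, 9, 10, 11, 12, 13, 14, 4]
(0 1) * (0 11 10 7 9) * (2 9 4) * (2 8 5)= (0 1 11 10 7 4 8 5 2 9)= [1, 11, 9, 3, 8, 2, 6, 4, 5, 0, 7, 10]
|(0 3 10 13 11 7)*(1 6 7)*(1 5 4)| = 10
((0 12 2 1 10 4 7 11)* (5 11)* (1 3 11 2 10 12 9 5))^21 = ((0 9 5 2 3 11)(1 12 10 4 7))^21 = (0 2)(1 12 10 4 7)(3 9)(5 11)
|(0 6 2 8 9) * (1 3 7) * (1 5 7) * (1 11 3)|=10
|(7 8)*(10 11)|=2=|(7 8)(10 11)|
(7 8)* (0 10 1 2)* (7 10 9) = (0 9 7 8 10 1 2) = [9, 2, 0, 3, 4, 5, 6, 8, 10, 7, 1]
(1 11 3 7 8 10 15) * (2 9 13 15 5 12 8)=(1 11 3 7 2 9 13 15)(5 12 8 10)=[0, 11, 9, 7, 4, 12, 6, 2, 10, 13, 5, 3, 8, 15, 14, 1]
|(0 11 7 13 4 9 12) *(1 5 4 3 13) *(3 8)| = 24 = |(0 11 7 1 5 4 9 12)(3 13 8)|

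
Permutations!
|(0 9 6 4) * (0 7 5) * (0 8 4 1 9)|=|(1 9 6)(4 7 5 8)|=12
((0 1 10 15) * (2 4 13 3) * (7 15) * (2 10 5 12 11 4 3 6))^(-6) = (0 6 1 2 5 3 12 10 11 7 4 15 13)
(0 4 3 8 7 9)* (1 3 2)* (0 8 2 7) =(0 4 7 9 8)(1 3 2) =[4, 3, 1, 2, 7, 5, 6, 9, 0, 8]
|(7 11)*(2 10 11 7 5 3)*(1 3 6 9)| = 8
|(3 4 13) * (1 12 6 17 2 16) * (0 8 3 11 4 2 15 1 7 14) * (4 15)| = |(0 8 3 2 16 7 14)(1 12 6 17 4 13 11 15)| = 56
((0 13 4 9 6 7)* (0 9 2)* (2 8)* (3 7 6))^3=((0 13 4 8 2)(3 7 9))^3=(0 8 13 2 4)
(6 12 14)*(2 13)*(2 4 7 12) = (2 13 4 7 12 14 6) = [0, 1, 13, 3, 7, 5, 2, 12, 8, 9, 10, 11, 14, 4, 6]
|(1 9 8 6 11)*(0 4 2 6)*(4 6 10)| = |(0 6 11 1 9 8)(2 10 4)| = 6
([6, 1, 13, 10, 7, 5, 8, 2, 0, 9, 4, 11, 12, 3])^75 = (2 10)(3 7)(4 13)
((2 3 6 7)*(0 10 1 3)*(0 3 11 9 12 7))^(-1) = (0 6 3 2 7 12 9 11 1 10)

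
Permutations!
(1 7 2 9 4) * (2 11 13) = (1 7 11 13 2 9 4) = [0, 7, 9, 3, 1, 5, 6, 11, 8, 4, 10, 13, 12, 2]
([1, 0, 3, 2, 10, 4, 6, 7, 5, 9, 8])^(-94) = [0, 1, 2, 3, 8, 10, 6, 7, 4, 9, 5]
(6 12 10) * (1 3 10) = (1 3 10 6 12) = [0, 3, 2, 10, 4, 5, 12, 7, 8, 9, 6, 11, 1]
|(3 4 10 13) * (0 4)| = 5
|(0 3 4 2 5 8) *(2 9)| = 7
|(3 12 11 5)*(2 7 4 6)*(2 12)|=|(2 7 4 6 12 11 5 3)|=8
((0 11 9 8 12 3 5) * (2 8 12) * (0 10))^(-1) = (0 10 5 3 12 9 11)(2 8)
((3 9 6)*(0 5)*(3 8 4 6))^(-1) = (0 5)(3 9)(4 8 6) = ((0 5)(3 9)(4 6 8))^(-1)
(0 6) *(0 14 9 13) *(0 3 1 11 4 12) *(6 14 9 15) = (0 14 15 6 9 13 3 1 11 4 12) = [14, 11, 2, 1, 12, 5, 9, 7, 8, 13, 10, 4, 0, 3, 15, 6]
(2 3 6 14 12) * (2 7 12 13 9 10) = (2 3 6 14 13 9 10)(7 12) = [0, 1, 3, 6, 4, 5, 14, 12, 8, 10, 2, 11, 7, 9, 13]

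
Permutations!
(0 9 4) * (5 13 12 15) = [9, 1, 2, 3, 0, 13, 6, 7, 8, 4, 10, 11, 15, 12, 14, 5] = (0 9 4)(5 13 12 15)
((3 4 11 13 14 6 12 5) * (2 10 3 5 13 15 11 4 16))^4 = (16)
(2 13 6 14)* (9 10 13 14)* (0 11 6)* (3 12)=[11, 1, 14, 12, 4, 5, 9, 7, 8, 10, 13, 6, 3, 0, 2]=(0 11 6 9 10 13)(2 14)(3 12)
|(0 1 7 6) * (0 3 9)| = |(0 1 7 6 3 9)| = 6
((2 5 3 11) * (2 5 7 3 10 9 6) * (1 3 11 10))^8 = (1 5 11 7 2 6 9 10 3)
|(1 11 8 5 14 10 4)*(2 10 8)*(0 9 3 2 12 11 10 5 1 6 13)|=|(0 9 3 2 5 14 8 1 10 4 6 13)(11 12)|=12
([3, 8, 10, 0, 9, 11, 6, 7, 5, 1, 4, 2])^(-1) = [3, 9, 11, 0, 10, 8, 6, 7, 1, 4, 2, 5]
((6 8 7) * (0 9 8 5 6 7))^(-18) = (9)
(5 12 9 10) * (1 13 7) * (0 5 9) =(0 5 12)(1 13 7)(9 10) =[5, 13, 2, 3, 4, 12, 6, 1, 8, 10, 9, 11, 0, 7]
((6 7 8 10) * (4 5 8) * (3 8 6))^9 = ((3 8 10)(4 5 6 7))^9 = (10)(4 5 6 7)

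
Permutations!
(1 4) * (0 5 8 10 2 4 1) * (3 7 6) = (0 5 8 10 2 4)(3 7 6) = [5, 1, 4, 7, 0, 8, 3, 6, 10, 9, 2]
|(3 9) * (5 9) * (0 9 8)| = 5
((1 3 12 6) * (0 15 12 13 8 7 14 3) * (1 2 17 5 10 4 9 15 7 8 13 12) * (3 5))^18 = (2 12 17 6 3)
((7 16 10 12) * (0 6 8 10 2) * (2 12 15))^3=(16)(0 10)(2 8)(6 15)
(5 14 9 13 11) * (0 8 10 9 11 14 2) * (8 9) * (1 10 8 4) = (0 9 13 14 11 5 2)(1 10 4) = [9, 10, 0, 3, 1, 2, 6, 7, 8, 13, 4, 5, 12, 14, 11]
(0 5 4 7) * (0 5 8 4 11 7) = (0 8 4)(5 11 7) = [8, 1, 2, 3, 0, 11, 6, 5, 4, 9, 10, 7]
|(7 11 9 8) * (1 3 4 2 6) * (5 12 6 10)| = |(1 3 4 2 10 5 12 6)(7 11 9 8)| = 8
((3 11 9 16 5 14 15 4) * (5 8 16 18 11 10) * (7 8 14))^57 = (18)(3 7 14)(4 5 16)(8 15 10)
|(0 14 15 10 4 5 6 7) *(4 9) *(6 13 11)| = 11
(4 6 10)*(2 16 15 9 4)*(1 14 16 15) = (1 14 16)(2 15 9 4 6 10) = [0, 14, 15, 3, 6, 5, 10, 7, 8, 4, 2, 11, 12, 13, 16, 9, 1]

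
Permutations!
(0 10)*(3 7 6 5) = (0 10)(3 7 6 5) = [10, 1, 2, 7, 4, 3, 5, 6, 8, 9, 0]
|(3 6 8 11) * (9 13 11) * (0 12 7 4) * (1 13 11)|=|(0 12 7 4)(1 13)(3 6 8 9 11)|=20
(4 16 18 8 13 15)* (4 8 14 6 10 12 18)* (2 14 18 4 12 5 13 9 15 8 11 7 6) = [0, 1, 14, 3, 16, 13, 10, 6, 9, 15, 5, 7, 4, 8, 2, 11, 12, 17, 18] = (18)(2 14)(4 16 12)(5 13 8 9 15 11 7 6 10)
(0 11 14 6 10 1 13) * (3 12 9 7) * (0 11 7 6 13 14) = (0 7 3 12 9 6 10 1 14 13 11) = [7, 14, 2, 12, 4, 5, 10, 3, 8, 6, 1, 0, 9, 11, 13]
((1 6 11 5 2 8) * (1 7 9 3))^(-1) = ((1 6 11 5 2 8 7 9 3))^(-1) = (1 3 9 7 8 2 5 11 6)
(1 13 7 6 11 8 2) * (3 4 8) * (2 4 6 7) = (1 13 2)(3 6 11)(4 8) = [0, 13, 1, 6, 8, 5, 11, 7, 4, 9, 10, 3, 12, 2]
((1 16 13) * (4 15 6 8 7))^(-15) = (16)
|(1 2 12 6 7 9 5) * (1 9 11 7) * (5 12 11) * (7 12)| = 15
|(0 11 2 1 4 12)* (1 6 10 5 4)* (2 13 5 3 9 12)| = 11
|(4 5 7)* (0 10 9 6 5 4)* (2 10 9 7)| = 7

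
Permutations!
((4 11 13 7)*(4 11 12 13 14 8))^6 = (4 8 14 11 7 13 12)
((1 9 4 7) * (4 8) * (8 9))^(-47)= (9)(1 8 4 7)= ((9)(1 8 4 7))^(-47)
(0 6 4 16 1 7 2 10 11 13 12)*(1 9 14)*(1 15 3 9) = (0 6 4 16 1 7 2 10 11 13 12)(3 9 14 15) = [6, 7, 10, 9, 16, 5, 4, 2, 8, 14, 11, 13, 0, 12, 15, 3, 1]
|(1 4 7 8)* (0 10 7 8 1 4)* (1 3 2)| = 6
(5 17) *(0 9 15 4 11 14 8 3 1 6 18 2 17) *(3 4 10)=(0 9 15 10 3 1 6 18 2 17 5)(4 11 14 8)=[9, 6, 17, 1, 11, 0, 18, 7, 4, 15, 3, 14, 12, 13, 8, 10, 16, 5, 2]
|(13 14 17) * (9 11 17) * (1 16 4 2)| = |(1 16 4 2)(9 11 17 13 14)| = 20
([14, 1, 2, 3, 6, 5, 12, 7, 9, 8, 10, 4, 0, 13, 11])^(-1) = [12, 1, 2, 3, 11, 5, 4, 7, 9, 8, 10, 14, 6, 13, 0]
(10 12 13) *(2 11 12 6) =(2 11 12 13 10 6) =[0, 1, 11, 3, 4, 5, 2, 7, 8, 9, 6, 12, 13, 10]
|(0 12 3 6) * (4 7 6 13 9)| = |(0 12 3 13 9 4 7 6)| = 8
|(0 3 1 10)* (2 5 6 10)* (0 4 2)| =15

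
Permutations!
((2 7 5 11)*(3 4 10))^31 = (2 11 5 7)(3 4 10) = ((2 7 5 11)(3 4 10))^31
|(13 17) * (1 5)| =2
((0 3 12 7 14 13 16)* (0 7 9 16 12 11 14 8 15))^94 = (0 9 3 16 11 7 14 8 13 15 12)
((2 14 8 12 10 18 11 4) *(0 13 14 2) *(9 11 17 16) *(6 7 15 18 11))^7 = (18)(0 4 11 10 12 8 14 13)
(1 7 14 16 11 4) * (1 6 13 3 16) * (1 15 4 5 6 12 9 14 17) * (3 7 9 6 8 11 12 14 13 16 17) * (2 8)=[0, 9, 8, 17, 14, 2, 16, 3, 11, 13, 10, 5, 6, 7, 15, 4, 12, 1]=(1 9 13 7 3 17)(2 8 11 5)(4 14 15)(6 16 12)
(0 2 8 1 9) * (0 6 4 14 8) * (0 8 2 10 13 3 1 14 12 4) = (0 10 13 3 1 9 6)(2 8 14)(4 12) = [10, 9, 8, 1, 12, 5, 0, 7, 14, 6, 13, 11, 4, 3, 2]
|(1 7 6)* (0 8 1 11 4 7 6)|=7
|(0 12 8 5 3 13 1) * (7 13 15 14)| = |(0 12 8 5 3 15 14 7 13 1)| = 10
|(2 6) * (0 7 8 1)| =4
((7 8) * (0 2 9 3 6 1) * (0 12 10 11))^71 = ((0 2 9 3 6 1 12 10 11)(7 8))^71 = (0 11 10 12 1 6 3 9 2)(7 8)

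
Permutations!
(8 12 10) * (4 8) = (4 8 12 10) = [0, 1, 2, 3, 8, 5, 6, 7, 12, 9, 4, 11, 10]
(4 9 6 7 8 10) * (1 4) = [0, 4, 2, 3, 9, 5, 7, 8, 10, 6, 1] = (1 4 9 6 7 8 10)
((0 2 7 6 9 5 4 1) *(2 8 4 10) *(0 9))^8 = ((0 8 4 1 9 5 10 2 7 6))^8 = (0 7 10 9 4)(1 8 6 2 5)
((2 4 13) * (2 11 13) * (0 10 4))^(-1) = (0 2 4 10)(11 13)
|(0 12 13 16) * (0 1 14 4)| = 7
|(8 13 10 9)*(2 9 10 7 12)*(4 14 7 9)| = |(2 4 14 7 12)(8 13 9)| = 15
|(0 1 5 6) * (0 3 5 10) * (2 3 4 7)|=|(0 1 10)(2 3 5 6 4 7)|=6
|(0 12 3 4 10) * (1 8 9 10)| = |(0 12 3 4 1 8 9 10)| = 8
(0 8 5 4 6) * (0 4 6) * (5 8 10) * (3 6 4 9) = (0 10 5 4)(3 6 9) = [10, 1, 2, 6, 0, 4, 9, 7, 8, 3, 5]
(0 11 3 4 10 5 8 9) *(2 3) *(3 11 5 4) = (0 5 8 9)(2 11)(4 10) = [5, 1, 11, 3, 10, 8, 6, 7, 9, 0, 4, 2]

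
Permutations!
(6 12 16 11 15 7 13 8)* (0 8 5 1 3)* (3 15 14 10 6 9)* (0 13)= (0 8 9 3 13 5 1 15 7)(6 12 16 11 14 10)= [8, 15, 2, 13, 4, 1, 12, 0, 9, 3, 6, 14, 16, 5, 10, 7, 11]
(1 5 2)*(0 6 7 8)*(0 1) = [6, 5, 0, 3, 4, 2, 7, 8, 1] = (0 6 7 8 1 5 2)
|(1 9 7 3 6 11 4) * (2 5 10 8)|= 28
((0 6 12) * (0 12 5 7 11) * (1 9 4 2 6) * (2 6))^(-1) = (12)(0 11 7 5 6 4 9 1)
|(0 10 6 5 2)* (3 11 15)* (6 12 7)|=21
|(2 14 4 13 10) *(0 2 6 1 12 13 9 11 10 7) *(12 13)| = 11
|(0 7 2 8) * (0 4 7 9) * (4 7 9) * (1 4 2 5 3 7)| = 6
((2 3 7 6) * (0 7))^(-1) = (0 3 2 6 7)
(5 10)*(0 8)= [8, 1, 2, 3, 4, 10, 6, 7, 0, 9, 5]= (0 8)(5 10)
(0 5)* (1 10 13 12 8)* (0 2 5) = [0, 10, 5, 3, 4, 2, 6, 7, 1, 9, 13, 11, 8, 12] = (1 10 13 12 8)(2 5)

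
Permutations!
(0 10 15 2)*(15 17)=(0 10 17 15 2)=[10, 1, 0, 3, 4, 5, 6, 7, 8, 9, 17, 11, 12, 13, 14, 2, 16, 15]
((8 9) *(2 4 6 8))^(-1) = (2 9 8 6 4)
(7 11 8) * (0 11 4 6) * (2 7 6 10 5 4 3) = (0 11 8 6)(2 7 3)(4 10 5) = [11, 1, 7, 2, 10, 4, 0, 3, 6, 9, 5, 8]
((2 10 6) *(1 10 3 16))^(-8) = ((1 10 6 2 3 16))^(-8) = (1 3 6)(2 10 16)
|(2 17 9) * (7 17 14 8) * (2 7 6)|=12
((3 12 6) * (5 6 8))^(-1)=((3 12 8 5 6))^(-1)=(3 6 5 8 12)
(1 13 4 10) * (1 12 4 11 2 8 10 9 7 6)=[0, 13, 8, 3, 9, 5, 1, 6, 10, 7, 12, 2, 4, 11]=(1 13 11 2 8 10 12 4 9 7 6)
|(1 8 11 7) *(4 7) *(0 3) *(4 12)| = |(0 3)(1 8 11 12 4 7)| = 6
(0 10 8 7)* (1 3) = (0 10 8 7)(1 3) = [10, 3, 2, 1, 4, 5, 6, 0, 7, 9, 8]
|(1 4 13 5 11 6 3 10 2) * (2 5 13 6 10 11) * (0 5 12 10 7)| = |(13)(0 5 2 1 4 6 3 11 7)(10 12)| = 18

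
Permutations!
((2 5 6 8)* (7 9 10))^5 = (2 5 6 8)(7 10 9)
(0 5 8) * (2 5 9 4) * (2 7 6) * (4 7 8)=(0 9 7 6 2 5 4 8)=[9, 1, 5, 3, 8, 4, 2, 6, 0, 7]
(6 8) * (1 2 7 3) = [0, 2, 7, 1, 4, 5, 8, 3, 6] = (1 2 7 3)(6 8)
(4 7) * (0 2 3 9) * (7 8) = (0 2 3 9)(4 8 7) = [2, 1, 3, 9, 8, 5, 6, 4, 7, 0]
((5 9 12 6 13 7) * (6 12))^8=((5 9 6 13 7))^8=(5 13 9 7 6)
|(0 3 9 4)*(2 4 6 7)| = 7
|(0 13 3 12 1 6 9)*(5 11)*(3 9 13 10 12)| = 14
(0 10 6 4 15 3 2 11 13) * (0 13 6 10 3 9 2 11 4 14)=(0 3 11 6 14)(2 4 15 9)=[3, 1, 4, 11, 15, 5, 14, 7, 8, 2, 10, 6, 12, 13, 0, 9]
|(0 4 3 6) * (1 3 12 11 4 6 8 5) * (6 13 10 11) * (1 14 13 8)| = 10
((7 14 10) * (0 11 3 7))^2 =(0 3 14)(7 10 11)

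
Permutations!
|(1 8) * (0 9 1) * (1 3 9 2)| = 4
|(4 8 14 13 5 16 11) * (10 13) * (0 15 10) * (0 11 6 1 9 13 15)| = 12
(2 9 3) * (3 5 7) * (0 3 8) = [3, 1, 9, 2, 4, 7, 6, 8, 0, 5] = (0 3 2 9 5 7 8)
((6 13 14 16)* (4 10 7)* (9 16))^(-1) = ((4 10 7)(6 13 14 9 16))^(-1) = (4 7 10)(6 16 9 14 13)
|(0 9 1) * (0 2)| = |(0 9 1 2)| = 4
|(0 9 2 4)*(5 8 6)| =12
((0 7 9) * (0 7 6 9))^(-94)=(0 9)(6 7)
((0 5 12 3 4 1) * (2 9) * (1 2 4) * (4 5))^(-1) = (0 1 3 12 5 9 2 4)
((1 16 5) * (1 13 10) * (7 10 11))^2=(1 5 11 10 16 13 7)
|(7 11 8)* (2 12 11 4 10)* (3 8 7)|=6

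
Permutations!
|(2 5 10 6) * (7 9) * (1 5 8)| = |(1 5 10 6 2 8)(7 9)| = 6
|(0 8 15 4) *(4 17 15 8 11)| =6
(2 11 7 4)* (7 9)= [0, 1, 11, 3, 2, 5, 6, 4, 8, 7, 10, 9]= (2 11 9 7 4)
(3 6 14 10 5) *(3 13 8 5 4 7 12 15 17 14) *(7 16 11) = (3 6)(4 16 11 7 12 15 17 14 10)(5 13 8) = [0, 1, 2, 6, 16, 13, 3, 12, 5, 9, 4, 7, 15, 8, 10, 17, 11, 14]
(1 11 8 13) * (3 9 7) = (1 11 8 13)(3 9 7) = [0, 11, 2, 9, 4, 5, 6, 3, 13, 7, 10, 8, 12, 1]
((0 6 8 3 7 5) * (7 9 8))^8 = ((0 6 7 5)(3 9 8))^8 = (3 8 9)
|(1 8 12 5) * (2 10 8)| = |(1 2 10 8 12 5)| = 6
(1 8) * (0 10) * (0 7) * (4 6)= (0 10 7)(1 8)(4 6)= [10, 8, 2, 3, 6, 5, 4, 0, 1, 9, 7]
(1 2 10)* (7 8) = [0, 2, 10, 3, 4, 5, 6, 8, 7, 9, 1] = (1 2 10)(7 8)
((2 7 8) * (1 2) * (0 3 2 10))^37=((0 3 2 7 8 1 10))^37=(0 2 8 10 3 7 1)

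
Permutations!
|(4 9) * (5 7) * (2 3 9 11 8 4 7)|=|(2 3 9 7 5)(4 11 8)|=15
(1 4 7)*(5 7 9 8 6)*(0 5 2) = [5, 4, 0, 3, 9, 7, 2, 1, 6, 8] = (0 5 7 1 4 9 8 6 2)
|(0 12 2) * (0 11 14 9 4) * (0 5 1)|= 9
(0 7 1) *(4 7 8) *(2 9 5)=(0 8 4 7 1)(2 9 5)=[8, 0, 9, 3, 7, 2, 6, 1, 4, 5]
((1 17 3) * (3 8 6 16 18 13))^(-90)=((1 17 8 6 16 18 13 3))^(-90)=(1 13 16 8)(3 18 6 17)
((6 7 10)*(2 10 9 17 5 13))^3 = (2 7 5 10 9 13 6 17)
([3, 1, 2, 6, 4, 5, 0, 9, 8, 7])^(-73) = [6, 1, 2, 0, 4, 5, 3, 9, 8, 7]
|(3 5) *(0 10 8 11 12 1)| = 6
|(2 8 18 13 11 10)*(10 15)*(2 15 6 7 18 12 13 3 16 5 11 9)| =70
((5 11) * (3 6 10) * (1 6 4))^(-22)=(11)(1 3 6 4 10)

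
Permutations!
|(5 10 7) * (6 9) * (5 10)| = 2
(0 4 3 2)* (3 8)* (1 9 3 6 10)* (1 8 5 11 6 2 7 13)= (0 4 5 11 6 10 8 2)(1 9 3 7 13)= [4, 9, 0, 7, 5, 11, 10, 13, 2, 3, 8, 6, 12, 1]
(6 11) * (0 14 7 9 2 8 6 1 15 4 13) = (0 14 7 9 2 8 6 11 1 15 4 13) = [14, 15, 8, 3, 13, 5, 11, 9, 6, 2, 10, 1, 12, 0, 7, 4]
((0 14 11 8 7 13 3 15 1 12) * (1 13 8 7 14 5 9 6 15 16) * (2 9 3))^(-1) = (0 12 1 16 3 5)(2 13 15 6 9)(7 11 14 8)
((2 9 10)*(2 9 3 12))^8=((2 3 12)(9 10))^8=(2 12 3)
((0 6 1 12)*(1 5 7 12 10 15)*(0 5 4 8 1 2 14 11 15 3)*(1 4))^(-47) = (0 10 6 3 1)(2 14 11 15)(4 8)(5 7 12) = ((0 6 1 10 3)(2 14 11 15)(4 8)(5 7 12))^(-47)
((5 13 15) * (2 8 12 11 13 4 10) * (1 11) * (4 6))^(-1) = ((1 11 13 15 5 6 4 10 2 8 12))^(-1) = (1 12 8 2 10 4 6 5 15 13 11)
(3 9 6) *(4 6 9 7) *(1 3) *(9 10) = [0, 3, 2, 7, 6, 5, 1, 4, 8, 10, 9] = (1 3 7 4 6)(9 10)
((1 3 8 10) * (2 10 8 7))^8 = ((1 3 7 2 10))^8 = (1 2 3 10 7)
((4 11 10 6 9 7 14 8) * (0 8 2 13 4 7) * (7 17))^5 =(0 2 6 7 11 8 13 9 14 10 17 4)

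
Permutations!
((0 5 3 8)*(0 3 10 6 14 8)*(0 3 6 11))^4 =(6 14 8)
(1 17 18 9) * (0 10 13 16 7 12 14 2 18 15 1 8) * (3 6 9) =(0 10 13 16 7 12 14 2 18 3 6 9 8)(1 17 15) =[10, 17, 18, 6, 4, 5, 9, 12, 0, 8, 13, 11, 14, 16, 2, 1, 7, 15, 3]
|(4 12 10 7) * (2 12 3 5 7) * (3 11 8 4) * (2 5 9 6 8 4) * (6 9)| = 8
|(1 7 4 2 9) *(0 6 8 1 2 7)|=|(0 6 8 1)(2 9)(4 7)|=4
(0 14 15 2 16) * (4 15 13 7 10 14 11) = (0 11 4 15 2 16)(7 10 14 13) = [11, 1, 16, 3, 15, 5, 6, 10, 8, 9, 14, 4, 12, 7, 13, 2, 0]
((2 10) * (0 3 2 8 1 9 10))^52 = ((0 3 2)(1 9 10 8))^52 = (10)(0 3 2)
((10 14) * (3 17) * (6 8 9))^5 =(3 17)(6 9 8)(10 14)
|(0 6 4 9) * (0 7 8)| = 6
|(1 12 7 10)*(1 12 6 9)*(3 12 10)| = 3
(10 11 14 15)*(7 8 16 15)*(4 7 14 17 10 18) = [0, 1, 2, 3, 7, 5, 6, 8, 16, 9, 11, 17, 12, 13, 14, 18, 15, 10, 4] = (4 7 8 16 15 18)(10 11 17)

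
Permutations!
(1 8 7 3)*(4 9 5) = (1 8 7 3)(4 9 5) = [0, 8, 2, 1, 9, 4, 6, 3, 7, 5]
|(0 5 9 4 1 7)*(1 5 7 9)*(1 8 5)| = 6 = |(0 7)(1 9 4)(5 8)|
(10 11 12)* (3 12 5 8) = [0, 1, 2, 12, 4, 8, 6, 7, 3, 9, 11, 5, 10] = (3 12 10 11 5 8)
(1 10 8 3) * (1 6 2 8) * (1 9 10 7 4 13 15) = (1 7 4 13 15)(2 8 3 6)(9 10) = [0, 7, 8, 6, 13, 5, 2, 4, 3, 10, 9, 11, 12, 15, 14, 1]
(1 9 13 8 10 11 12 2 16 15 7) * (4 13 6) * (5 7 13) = [0, 9, 16, 3, 5, 7, 4, 1, 10, 6, 11, 12, 2, 8, 14, 13, 15] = (1 9 6 4 5 7)(2 16 15 13 8 10 11 12)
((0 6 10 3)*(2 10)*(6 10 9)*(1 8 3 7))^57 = (0 1)(3 7)(8 10) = ((0 10 7 1 8 3)(2 9 6))^57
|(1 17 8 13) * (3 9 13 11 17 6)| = |(1 6 3 9 13)(8 11 17)| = 15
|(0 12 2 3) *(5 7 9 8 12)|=|(0 5 7 9 8 12 2 3)|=8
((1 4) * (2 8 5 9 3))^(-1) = ((1 4)(2 8 5 9 3))^(-1) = (1 4)(2 3 9 5 8)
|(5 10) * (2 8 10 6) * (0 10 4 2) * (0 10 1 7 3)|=12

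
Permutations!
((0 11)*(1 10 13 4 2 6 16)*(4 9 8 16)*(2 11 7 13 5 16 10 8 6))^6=(0 11 4 6 9 13 7)(1 8 10 5 16)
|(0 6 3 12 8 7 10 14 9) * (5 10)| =|(0 6 3 12 8 7 5 10 14 9)| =10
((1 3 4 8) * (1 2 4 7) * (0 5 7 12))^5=((0 5 7 1 3 12)(2 4 8))^5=(0 12 3 1 7 5)(2 8 4)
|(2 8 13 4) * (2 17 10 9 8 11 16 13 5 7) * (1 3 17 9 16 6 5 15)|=10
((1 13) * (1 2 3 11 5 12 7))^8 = (13)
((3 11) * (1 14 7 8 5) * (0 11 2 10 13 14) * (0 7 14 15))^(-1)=(0 15 13 10 2 3 11)(1 5 8 7)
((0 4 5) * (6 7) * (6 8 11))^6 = ((0 4 5)(6 7 8 11))^6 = (6 8)(7 11)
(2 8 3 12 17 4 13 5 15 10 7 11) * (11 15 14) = (2 8 3 12 17 4 13 5 14 11)(7 15 10) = [0, 1, 8, 12, 13, 14, 6, 15, 3, 9, 7, 2, 17, 5, 11, 10, 16, 4]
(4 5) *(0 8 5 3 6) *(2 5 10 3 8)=[2, 1, 5, 6, 8, 4, 0, 7, 10, 9, 3]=(0 2 5 4 8 10 3 6)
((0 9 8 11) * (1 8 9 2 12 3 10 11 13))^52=((0 2 12 3 10 11)(1 8 13))^52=(0 10 12)(1 8 13)(2 11 3)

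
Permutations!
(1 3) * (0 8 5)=[8, 3, 2, 1, 4, 0, 6, 7, 5]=(0 8 5)(1 3)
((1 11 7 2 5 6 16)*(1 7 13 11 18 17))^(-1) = (1 17 18)(2 7 16 6 5)(11 13)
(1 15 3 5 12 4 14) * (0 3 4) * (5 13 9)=(0 3 13 9 5 12)(1 15 4 14)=[3, 15, 2, 13, 14, 12, 6, 7, 8, 5, 10, 11, 0, 9, 1, 4]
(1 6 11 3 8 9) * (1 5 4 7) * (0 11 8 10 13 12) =[11, 6, 2, 10, 7, 4, 8, 1, 9, 5, 13, 3, 0, 12] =(0 11 3 10 13 12)(1 6 8 9 5 4 7)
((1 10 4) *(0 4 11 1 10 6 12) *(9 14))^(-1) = (0 12 6 1 11 10 4)(9 14)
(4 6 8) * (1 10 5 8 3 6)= (1 10 5 8 4)(3 6)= [0, 10, 2, 6, 1, 8, 3, 7, 4, 9, 5]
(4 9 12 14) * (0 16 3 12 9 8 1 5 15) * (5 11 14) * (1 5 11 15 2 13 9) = (0 16 3 12 11 14 4 8 5 2 13 9 1 15) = [16, 15, 13, 12, 8, 2, 6, 7, 5, 1, 10, 14, 11, 9, 4, 0, 3]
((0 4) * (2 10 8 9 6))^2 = (2 8 6 10 9)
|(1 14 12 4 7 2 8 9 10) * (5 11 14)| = 11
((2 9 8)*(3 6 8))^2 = (2 3 8 9 6)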